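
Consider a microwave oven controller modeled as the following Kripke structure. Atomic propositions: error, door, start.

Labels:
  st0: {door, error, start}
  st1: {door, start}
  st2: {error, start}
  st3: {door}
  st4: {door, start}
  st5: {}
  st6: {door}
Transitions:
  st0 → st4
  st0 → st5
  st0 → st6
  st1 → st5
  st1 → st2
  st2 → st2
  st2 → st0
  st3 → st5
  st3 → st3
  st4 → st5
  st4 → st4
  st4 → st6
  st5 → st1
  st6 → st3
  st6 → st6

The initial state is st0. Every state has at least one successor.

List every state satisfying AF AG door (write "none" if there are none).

none

States satisfying AG door: ∅.
States satisfying AF AG door: ∅.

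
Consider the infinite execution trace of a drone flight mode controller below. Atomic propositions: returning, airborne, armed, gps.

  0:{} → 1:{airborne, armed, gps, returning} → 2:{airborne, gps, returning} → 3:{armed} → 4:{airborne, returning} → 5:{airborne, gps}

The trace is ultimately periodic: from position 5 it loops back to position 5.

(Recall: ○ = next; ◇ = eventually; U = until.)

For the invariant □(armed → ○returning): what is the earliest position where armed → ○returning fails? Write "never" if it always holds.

armed → ○returning holds at every position 0..5, and those are all the positions the trace ever visits, so the invariant □(armed → ○returning) is never violated.

never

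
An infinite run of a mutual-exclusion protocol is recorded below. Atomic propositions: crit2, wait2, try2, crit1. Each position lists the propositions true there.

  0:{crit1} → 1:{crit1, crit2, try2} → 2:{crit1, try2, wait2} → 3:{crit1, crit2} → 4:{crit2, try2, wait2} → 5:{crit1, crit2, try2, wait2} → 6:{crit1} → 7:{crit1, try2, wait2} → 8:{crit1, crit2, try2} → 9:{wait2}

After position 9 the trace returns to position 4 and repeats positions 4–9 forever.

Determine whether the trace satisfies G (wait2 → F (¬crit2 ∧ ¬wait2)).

wait2 → F (¬crit2 ∧ ¬wait2) holds at every position 0..9, and those are all positions ever visited, so G (wait2 → F (¬crit2 ∧ ¬wait2)) holds.
Positions where wait2 holds: 2, 4, 5, 7, 9.
Check F (¬crit2 ∧ ¬wait2) at each: 2→ok, 4→ok, 5→ok, 7→ok, 9→ok.

Holds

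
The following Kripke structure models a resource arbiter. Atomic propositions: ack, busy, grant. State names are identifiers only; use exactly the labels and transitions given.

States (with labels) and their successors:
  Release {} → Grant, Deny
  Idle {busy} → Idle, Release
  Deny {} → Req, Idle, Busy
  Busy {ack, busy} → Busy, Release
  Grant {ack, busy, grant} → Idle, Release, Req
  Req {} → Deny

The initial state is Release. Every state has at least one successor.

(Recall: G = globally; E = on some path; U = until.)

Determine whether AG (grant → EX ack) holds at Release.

States satisfying grant → EX ack: {Release, Idle, Deny, Busy, Req}.
States satisfying AG (grant → EX ack): ∅.
Grant is reachable from Release and violates grant → EX ack, so AG fails at Release.
Release ∉ Sat(AG (grant → EX ack)).

Violated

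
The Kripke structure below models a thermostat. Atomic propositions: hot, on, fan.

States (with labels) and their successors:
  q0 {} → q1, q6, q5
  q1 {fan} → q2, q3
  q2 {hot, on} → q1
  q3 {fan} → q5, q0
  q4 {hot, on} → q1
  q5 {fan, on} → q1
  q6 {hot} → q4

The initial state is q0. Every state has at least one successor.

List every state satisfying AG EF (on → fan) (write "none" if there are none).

{q0, q1, q2, q3, q4, q5, q6}

States satisfying EF (on → fan): {q0, q1, q2, q3, q4, q5, q6}.
States satisfying AG EF (on → fan): {q0, q1, q2, q3, q4, q5, q6}.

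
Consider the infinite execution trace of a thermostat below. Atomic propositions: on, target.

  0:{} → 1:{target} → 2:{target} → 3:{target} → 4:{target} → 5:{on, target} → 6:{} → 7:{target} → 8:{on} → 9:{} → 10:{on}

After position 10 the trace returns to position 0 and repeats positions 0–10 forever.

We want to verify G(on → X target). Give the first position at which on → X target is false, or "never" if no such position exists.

5

Check on → X target at each position in order: 0 ✓, 1 ✓, 2 ✓, 3 ✓, 4 ✓.
At position 5 the labels are {on, target} and the next position 6 has {}, so on → X target is false there. This is the first violation.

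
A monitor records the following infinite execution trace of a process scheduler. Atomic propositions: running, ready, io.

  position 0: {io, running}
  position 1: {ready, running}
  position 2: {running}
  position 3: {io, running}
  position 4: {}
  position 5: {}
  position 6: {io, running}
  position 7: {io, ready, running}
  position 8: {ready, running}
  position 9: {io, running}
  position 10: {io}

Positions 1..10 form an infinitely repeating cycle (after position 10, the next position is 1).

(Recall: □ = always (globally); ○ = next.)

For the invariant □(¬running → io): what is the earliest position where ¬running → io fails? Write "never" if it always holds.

Check ¬running → io at each position in order: 0 ✓, 1 ✓, 2 ✓, 3 ✓.
At position 4 the labels are {}, so ¬running → io is false there. This is the first violation.

4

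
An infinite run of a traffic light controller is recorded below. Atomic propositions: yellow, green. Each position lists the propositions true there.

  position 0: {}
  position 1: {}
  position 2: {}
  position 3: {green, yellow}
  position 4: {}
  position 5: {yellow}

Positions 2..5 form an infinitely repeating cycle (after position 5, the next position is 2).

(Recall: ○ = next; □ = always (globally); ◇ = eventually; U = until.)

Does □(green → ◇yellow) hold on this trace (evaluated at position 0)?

Satisfied

green → ◇yellow holds at every position 0..5, and those are all positions ever visited, so □(green → ◇yellow) holds.
Positions where green holds: 3.
Check ◇yellow at each: 3→ok.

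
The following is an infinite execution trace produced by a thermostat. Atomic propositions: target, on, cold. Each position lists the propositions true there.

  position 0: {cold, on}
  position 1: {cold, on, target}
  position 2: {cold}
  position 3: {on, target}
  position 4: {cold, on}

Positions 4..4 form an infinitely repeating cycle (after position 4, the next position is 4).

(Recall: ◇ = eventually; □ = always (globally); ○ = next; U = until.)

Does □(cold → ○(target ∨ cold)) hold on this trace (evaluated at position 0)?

Satisfied

cold → ○(target ∨ cold) holds at every position 0..4, and those are all positions ever visited, so □(cold → ○(target ∨ cold)) holds.
Positions where cold holds: 0, 1, 2, 4.
Check ○(target ∨ cold) at each: 0→ok, 1→ok, 2→ok, 4→ok.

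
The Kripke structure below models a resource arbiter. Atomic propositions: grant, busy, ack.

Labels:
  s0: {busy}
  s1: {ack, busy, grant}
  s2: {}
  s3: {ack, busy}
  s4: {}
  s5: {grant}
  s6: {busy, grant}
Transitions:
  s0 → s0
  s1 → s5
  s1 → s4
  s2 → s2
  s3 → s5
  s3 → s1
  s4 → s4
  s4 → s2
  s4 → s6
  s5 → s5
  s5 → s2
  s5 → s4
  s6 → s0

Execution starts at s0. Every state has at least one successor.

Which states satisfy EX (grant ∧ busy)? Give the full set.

{s3, s4}

States satisfying grant ∧ busy: {s1, s6}.
States satisfying EX (grant ∧ busy): {s3, s4}.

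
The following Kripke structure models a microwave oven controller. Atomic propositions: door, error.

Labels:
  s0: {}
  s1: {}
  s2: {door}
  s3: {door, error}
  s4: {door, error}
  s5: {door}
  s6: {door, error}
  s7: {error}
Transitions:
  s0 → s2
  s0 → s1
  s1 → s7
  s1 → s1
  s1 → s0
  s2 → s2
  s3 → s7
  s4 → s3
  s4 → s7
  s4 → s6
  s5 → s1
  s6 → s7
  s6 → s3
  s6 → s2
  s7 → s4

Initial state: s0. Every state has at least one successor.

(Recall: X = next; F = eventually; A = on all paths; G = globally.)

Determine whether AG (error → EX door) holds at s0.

States satisfying error → EX door: {s0, s1, s2, s4, s5, s6, s7}.
States satisfying AG (error → EX door): {s2}.
s3 is reachable from s0 and violates error → EX door, so AG fails at s0.
s0 ∉ Sat(AG (error → EX door)).

Does not hold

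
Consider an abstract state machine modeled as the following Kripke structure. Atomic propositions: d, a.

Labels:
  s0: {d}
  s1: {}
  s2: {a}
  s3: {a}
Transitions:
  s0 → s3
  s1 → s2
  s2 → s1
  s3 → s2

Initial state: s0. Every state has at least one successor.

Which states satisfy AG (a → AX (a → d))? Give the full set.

States satisfying a → AX (a → d): {s0, s1, s2}.
States satisfying AG (a → AX (a → d)): {s1, s2}.

{s1, s2}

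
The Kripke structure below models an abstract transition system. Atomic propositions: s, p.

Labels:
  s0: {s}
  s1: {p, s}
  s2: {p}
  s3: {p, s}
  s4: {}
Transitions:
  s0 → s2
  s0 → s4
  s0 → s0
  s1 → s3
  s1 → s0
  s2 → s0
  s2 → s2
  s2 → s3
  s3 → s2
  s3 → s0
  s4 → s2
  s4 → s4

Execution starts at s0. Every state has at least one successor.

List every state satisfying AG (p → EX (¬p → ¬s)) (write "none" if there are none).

{s0, s1, s2, s3, s4}

States satisfying p → EX (¬p → ¬s): {s0, s1, s2, s3, s4}.
States satisfying AG (p → EX (¬p → ¬s)): {s0, s1, s2, s3, s4}.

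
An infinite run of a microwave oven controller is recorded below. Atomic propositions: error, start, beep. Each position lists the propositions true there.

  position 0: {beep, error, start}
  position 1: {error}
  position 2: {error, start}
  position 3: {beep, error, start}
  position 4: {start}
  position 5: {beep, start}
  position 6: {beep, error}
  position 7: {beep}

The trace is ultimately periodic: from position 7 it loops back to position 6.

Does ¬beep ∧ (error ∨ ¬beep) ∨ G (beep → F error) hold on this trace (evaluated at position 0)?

Satisfied

beep → F error holds at every position 0..7, and those are all positions ever visited, so G (beep → F error) holds.
Positions where beep holds: 0, 3, 5, 6, 7.
Check F error at each: 0→ok, 3→ok, 5→ok, 6→ok, 7→ok.
At position 0: ¬beep ∧ (error ∨ ¬beep) is false; G (beep → F error) is true; so ¬beep ∧ (error ∨ ¬beep) ∨ G (beep → F error) is true.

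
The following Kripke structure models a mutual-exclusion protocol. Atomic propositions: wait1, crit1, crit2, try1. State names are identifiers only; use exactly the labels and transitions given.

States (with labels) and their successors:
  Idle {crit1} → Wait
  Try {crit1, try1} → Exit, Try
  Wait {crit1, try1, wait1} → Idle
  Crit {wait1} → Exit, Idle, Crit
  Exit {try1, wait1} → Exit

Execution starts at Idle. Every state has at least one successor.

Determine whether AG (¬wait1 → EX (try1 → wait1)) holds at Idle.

Satisfied

States satisfying ¬wait1 → EX (try1 → wait1): {Idle, Try, Wait, Crit, Exit}.
States satisfying AG (¬wait1 → EX (try1 → wait1)): {Idle, Try, Wait, Crit, Exit}.
Every state reachable from Idle satisfies ¬wait1 → EX (try1 → wait1).
Idle ∈ Sat(AG (¬wait1 → EX (try1 → wait1))).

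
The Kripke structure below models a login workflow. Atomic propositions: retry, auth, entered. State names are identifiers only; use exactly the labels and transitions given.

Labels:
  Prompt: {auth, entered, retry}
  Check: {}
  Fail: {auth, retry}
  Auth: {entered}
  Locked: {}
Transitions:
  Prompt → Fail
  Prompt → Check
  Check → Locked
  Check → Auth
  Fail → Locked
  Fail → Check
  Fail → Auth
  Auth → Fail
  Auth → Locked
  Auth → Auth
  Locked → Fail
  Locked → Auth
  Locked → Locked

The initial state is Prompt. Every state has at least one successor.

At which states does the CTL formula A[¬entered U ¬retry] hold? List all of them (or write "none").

{Check, Fail, Auth, Locked}

States satisfying ¬entered: {Check, Fail, Locked}.
States satisfying ¬retry: {Check, Auth, Locked}.
States satisfying A[¬entered U ¬retry]: {Check, Fail, Auth, Locked}.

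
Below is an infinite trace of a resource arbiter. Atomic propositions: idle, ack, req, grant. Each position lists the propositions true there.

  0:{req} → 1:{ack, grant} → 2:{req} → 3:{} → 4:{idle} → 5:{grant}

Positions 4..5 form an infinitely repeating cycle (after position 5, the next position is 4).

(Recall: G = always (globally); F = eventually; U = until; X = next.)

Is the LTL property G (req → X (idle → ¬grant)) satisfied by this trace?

Satisfied

req → X (idle → ¬grant) holds at every position 0..5, and those are all positions ever visited, so G (req → X (idle → ¬grant)) holds.
Positions where req holds: 0, 2.
Check X (idle → ¬grant) at each: 0→ok, 2→ok.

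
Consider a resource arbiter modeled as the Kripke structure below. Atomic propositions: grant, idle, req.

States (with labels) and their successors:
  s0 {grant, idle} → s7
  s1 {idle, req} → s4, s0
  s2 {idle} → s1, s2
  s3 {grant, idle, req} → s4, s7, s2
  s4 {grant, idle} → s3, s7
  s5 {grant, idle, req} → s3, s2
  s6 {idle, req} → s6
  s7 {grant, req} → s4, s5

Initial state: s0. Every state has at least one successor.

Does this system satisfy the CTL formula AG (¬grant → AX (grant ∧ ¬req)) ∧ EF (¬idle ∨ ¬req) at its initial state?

States satisfying ¬grant → AX (grant ∧ ¬req): {s0, s1, s3, s4, s5, s7}.
States satisfying AG (¬grant → AX (grant ∧ ¬req)): ∅.
States satisfying ¬idle ∨ ¬req: {s0, s2, s4, s7}.
States satisfying EF (¬idle ∨ ¬req): {s0, s1, s2, s3, s4, s5, s7}.
States satisfying AG (¬grant → AX (grant ∧ ¬req)) ∧ EF (¬idle ∨ ¬req): ∅.
s0 ∉ Sat(AG (¬grant → AX (grant ∧ ¬req)) ∧ EF (¬idle ∨ ¬req)).

No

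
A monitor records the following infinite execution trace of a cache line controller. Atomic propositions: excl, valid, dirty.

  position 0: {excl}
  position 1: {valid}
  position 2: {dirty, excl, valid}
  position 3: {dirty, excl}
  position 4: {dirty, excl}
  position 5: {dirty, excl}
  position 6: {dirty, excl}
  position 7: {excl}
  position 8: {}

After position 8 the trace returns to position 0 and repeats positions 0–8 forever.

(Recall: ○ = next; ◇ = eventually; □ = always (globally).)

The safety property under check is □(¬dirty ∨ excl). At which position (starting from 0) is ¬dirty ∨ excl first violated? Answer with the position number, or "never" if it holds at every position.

never

¬dirty ∨ excl holds at every position 0..8, and those are all the positions the trace ever visits, so the invariant □(¬dirty ∨ excl) is never violated.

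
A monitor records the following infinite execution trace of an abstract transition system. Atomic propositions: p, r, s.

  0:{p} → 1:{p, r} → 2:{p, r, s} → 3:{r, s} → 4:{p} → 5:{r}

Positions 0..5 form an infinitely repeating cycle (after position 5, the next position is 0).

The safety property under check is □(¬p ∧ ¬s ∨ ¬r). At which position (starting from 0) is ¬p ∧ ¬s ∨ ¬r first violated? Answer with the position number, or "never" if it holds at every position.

1

Check ¬p ∧ ¬s ∨ ¬r at each position in order: 0 ✓.
At position 1 the labels are {p, r}, so ¬p ∧ ¬s ∨ ¬r is false there. This is the first violation.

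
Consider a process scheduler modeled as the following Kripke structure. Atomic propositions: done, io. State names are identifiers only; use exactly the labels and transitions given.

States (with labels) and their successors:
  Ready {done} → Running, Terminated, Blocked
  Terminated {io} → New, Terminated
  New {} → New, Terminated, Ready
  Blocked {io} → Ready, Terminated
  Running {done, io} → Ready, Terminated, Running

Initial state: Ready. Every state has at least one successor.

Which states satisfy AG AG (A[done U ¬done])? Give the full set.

none

States satisfying AG (A[done U ¬done]): ∅.
States satisfying AG AG (A[done U ¬done]): ∅.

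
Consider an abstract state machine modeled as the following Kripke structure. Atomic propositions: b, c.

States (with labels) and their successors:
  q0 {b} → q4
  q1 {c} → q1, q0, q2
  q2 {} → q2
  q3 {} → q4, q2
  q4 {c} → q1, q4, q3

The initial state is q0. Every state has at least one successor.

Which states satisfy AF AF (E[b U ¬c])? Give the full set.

{q0, q2, q3}

States satisfying AF (E[b U ¬c]): {q0, q2, q3}.
States satisfying AF AF (E[b U ¬c]): {q0, q2, q3}.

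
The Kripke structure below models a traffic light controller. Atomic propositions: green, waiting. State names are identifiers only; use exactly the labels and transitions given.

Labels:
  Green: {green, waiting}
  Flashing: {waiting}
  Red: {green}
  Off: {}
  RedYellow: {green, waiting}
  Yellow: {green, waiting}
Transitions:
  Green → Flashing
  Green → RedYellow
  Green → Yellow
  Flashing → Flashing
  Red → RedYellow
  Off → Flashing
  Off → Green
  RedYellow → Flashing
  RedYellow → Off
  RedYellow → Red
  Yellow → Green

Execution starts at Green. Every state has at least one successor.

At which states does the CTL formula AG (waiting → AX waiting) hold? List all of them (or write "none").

{Flashing}

States satisfying waiting → AX waiting: {Green, Flashing, Red, Off, Yellow}.
States satisfying AG (waiting → AX waiting): {Flashing}.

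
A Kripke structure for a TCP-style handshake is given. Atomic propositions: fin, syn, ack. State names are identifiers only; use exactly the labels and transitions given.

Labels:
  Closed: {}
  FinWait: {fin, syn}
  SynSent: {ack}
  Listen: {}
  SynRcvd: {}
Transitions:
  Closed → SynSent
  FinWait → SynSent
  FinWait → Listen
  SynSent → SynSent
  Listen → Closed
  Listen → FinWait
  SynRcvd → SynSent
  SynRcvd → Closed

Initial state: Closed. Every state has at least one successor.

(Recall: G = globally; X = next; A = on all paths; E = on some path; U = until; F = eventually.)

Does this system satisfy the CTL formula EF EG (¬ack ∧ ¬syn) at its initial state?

Does not hold

States satisfying EG (¬ack ∧ ¬syn): ∅.
States satisfying EF EG (¬ack ∧ ¬syn): ∅.
No suitable path/successor from Closed witnesses the formula.
Closed ∉ Sat(EF EG (¬ack ∧ ¬syn)).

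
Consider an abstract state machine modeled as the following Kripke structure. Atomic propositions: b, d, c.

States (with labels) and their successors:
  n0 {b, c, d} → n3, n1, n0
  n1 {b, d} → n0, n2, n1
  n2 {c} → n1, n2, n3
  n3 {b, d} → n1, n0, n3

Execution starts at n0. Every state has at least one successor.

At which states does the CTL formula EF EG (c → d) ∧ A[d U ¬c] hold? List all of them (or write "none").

States satisfying EG (c → d): {n0, n1, n3}.
States satisfying EF EG (c → d): {n0, n1, n2, n3}.
States satisfying d: {n0, n1, n3}.
States satisfying ¬c: {n1, n3}.
States satisfying A[d U ¬c]: {n1, n3}.
States satisfying EF EG (c → d) ∧ A[d U ¬c]: {n1, n3}.

{n1, n3}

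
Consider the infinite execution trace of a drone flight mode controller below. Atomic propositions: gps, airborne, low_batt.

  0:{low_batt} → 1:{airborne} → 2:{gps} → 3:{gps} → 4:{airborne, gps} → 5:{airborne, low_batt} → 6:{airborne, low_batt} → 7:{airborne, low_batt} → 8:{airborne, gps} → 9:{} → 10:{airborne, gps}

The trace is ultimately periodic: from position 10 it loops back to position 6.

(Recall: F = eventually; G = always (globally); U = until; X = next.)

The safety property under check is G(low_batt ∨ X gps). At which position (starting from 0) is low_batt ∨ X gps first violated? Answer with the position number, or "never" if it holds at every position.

Check low_batt ∨ X gps at each position in order: 0 ✓, 1 ✓, 2 ✓, 3 ✓.
At position 4 the labels are {airborne, gps} and the next position 5 has {airborne, low_batt}, so low_batt ∨ X gps is false there. This is the first violation.

4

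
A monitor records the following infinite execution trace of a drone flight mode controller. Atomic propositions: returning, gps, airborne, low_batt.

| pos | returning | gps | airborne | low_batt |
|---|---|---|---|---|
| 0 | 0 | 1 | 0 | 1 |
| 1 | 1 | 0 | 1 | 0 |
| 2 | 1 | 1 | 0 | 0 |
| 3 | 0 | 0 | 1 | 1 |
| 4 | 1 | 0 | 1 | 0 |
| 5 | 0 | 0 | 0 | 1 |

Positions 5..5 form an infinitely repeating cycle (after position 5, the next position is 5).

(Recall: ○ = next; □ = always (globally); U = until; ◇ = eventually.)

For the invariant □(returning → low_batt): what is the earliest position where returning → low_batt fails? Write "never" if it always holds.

Check returning → low_batt at each position in order: 0 ✓.
At position 1 the labels are {airborne, returning}, so returning → low_batt is false there. This is the first violation.

1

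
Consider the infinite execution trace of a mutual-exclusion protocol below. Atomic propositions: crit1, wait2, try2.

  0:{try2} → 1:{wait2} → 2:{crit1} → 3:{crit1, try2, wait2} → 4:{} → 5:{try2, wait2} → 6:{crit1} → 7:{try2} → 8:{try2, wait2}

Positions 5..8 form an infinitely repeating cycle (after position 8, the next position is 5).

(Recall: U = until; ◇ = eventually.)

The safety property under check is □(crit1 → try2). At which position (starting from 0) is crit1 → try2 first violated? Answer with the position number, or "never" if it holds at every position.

Check crit1 → try2 at each position in order: 0 ✓, 1 ✓.
At position 2 the labels are {crit1}, so crit1 → try2 is false there. This is the first violation.

2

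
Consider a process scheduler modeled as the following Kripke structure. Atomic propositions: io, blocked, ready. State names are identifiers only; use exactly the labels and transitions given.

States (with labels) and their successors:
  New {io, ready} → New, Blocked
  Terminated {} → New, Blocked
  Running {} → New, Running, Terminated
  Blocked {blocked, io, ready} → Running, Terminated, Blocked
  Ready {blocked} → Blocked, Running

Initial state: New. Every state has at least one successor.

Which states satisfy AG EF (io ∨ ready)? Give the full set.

States satisfying EF (io ∨ ready): {New, Terminated, Running, Blocked, Ready}.
States satisfying AG EF (io ∨ ready): {New, Terminated, Running, Blocked, Ready}.

{New, Terminated, Running, Blocked, Ready}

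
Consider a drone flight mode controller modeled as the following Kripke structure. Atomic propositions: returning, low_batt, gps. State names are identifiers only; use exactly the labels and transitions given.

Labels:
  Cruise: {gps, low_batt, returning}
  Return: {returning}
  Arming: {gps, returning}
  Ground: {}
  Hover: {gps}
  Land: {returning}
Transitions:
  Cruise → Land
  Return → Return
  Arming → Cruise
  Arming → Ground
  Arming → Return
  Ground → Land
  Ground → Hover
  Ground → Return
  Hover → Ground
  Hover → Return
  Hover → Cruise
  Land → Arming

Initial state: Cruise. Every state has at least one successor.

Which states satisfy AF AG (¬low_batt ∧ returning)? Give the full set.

{Return}

States satisfying AG (¬low_batt ∧ returning): {Return}.
States satisfying AF AG (¬low_batt ∧ returning): {Return}.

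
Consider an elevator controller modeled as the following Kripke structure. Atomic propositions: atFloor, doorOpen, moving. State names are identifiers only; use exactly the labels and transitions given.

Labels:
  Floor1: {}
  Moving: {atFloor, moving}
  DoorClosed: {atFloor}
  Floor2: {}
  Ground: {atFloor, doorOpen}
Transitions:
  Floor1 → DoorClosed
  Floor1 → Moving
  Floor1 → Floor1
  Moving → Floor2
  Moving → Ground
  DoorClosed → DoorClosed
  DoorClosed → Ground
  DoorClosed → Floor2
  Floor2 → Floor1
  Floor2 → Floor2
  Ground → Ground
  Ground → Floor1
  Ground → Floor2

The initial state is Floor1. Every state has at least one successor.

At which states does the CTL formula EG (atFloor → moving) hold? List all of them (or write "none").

{Floor1, Moving, Floor2}

States satisfying atFloor → moving: {Floor1, Moving, Floor2}.
States satisfying EG (atFloor → moving): {Floor1, Moving, Floor2}.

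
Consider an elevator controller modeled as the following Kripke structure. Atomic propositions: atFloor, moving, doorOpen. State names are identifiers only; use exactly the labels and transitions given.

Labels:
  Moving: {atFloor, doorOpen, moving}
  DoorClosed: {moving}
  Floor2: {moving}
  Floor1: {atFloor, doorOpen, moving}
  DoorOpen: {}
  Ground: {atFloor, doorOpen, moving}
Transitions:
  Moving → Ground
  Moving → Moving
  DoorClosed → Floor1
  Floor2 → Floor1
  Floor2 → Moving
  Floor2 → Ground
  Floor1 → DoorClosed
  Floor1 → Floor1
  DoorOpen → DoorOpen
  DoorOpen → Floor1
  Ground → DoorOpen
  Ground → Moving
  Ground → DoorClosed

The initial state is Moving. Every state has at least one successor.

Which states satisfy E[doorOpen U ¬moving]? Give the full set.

{Moving, DoorOpen, Ground}

States satisfying doorOpen: {Moving, Floor1, Ground}.
States satisfying ¬moving: {DoorOpen}.
States satisfying E[doorOpen U ¬moving]: {Moving, DoorOpen, Ground}.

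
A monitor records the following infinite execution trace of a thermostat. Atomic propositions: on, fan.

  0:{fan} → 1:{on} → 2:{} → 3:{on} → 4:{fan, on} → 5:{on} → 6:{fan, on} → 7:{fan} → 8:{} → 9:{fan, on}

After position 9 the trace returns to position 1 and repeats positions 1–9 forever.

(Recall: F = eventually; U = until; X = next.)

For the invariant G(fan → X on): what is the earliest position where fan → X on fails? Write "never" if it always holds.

6

Check fan → X on at each position in order: 0 ✓, 1 ✓, 2 ✓, 3 ✓, 4 ✓, 5 ✓.
At position 6 the labels are {fan, on} and the next position 7 has {fan}, so fan → X on is false there. This is the first violation.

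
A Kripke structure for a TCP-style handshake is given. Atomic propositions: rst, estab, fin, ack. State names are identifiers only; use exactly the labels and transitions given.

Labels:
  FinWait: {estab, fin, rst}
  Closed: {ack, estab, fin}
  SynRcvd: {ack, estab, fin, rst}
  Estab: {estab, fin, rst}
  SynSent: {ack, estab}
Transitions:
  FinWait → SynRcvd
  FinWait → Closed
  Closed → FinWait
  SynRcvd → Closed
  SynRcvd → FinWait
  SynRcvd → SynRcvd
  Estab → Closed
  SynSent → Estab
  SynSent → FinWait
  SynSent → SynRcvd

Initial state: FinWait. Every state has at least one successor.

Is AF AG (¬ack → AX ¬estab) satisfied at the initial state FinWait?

States satisfying AG (¬ack → AX ¬estab): ∅.
States satisfying AF AG (¬ack → AX ¬estab): ∅.
There is a path from FinWait along which AG (¬ack → AX ¬estab) never holds.
FinWait ∉ Sat(AF AG (¬ack → AX ¬estab)).

Does not hold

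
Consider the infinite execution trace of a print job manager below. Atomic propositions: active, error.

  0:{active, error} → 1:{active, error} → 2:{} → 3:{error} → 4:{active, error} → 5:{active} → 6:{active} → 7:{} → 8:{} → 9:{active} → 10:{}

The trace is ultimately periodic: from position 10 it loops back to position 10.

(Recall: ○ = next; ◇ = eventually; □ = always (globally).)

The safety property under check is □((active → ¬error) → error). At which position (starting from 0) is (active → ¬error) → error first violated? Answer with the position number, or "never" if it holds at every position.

Check (active → ¬error) → error at each position in order: 0 ✓, 1 ✓.
At position 2 the labels are {}, so (active → ¬error) → error is false there. This is the first violation.

2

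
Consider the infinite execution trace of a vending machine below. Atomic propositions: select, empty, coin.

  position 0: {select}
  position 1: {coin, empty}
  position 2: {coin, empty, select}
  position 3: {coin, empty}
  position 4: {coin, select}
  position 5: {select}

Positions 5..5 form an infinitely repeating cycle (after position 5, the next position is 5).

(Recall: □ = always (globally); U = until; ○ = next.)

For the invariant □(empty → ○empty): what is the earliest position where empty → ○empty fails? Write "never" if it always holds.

3

Check empty → ○empty at each position in order: 0 ✓, 1 ✓, 2 ✓.
At position 3 the labels are {coin, empty} and the next position 4 has {coin, select}, so empty → ○empty is false there. This is the first violation.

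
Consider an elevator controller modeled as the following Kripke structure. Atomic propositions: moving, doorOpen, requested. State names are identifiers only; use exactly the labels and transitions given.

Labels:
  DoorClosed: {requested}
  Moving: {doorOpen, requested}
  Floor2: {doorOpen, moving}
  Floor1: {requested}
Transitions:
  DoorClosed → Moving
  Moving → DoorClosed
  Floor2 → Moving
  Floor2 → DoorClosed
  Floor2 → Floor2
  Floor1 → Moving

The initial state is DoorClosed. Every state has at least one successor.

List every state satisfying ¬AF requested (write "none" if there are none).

{Floor2}

States satisfying requested: {DoorClosed, Moving, Floor1}.
States satisfying AF requested: {DoorClosed, Moving, Floor1}.
States satisfying ¬AF requested: {Floor2}.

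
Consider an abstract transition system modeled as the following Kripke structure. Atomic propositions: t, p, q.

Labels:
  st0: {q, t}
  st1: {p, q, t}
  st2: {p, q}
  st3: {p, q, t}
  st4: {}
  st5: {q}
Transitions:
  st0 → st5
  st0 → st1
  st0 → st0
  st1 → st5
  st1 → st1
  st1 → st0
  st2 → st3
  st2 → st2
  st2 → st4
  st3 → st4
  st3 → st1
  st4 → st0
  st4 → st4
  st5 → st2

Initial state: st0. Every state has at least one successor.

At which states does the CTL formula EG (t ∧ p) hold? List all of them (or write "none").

{st1, st3}

States satisfying t ∧ p: {st1, st3}.
States satisfying EG (t ∧ p): {st1, st3}.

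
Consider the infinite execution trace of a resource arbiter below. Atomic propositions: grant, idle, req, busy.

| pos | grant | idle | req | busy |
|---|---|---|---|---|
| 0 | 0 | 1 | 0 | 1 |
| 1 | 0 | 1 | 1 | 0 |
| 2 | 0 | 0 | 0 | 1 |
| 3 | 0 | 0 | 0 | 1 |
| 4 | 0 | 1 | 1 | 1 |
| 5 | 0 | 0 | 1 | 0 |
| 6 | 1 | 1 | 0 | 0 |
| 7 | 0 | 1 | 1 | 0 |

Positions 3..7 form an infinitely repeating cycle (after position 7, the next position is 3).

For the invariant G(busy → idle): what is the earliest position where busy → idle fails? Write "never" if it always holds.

Check busy → idle at each position in order: 0 ✓, 1 ✓.
At position 2 the labels are {busy}, so busy → idle is false there. This is the first violation.

2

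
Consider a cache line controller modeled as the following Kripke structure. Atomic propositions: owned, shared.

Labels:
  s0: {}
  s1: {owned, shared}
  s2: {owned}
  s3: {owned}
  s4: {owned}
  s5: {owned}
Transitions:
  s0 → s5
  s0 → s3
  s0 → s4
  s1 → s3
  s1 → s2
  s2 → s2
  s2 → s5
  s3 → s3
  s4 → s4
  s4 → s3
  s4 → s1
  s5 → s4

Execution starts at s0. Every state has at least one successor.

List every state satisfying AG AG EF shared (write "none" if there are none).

States satisfying AG EF shared: ∅.
States satisfying AG AG EF shared: ∅.

none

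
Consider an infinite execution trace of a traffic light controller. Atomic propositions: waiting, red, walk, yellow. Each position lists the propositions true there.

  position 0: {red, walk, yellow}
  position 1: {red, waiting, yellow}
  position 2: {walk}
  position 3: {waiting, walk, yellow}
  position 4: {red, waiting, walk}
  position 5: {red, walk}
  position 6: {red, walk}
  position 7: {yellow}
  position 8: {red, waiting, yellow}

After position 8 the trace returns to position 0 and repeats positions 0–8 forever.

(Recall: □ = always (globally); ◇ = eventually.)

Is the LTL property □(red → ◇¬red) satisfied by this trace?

red → ◇¬red holds at every position 0..8, and those are all positions ever visited, so □(red → ◇¬red) holds.
Positions where red holds: 0, 1, 4, 5, 6, 8.
Check ◇¬red at each: 0→ok, 1→ok, 4→ok, 5→ok, 6→ok, 8→ok.

Yes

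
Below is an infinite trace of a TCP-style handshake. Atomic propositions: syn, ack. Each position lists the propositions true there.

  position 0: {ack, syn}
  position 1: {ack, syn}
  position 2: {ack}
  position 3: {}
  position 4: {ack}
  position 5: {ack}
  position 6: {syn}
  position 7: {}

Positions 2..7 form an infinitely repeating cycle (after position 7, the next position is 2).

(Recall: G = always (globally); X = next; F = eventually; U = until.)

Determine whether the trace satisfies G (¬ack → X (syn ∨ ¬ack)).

Violated

¬ack → X (syn ∨ ¬ack) must hold at every position from 0 onward. It fails at position 3, so G (¬ack → X (syn ∨ ¬ack)) is false.
Positions where ¬ack holds: 3, 6, 7.
Check X (syn ∨ ¬ack) at each: 3→fails, 6→ok, 7→fails.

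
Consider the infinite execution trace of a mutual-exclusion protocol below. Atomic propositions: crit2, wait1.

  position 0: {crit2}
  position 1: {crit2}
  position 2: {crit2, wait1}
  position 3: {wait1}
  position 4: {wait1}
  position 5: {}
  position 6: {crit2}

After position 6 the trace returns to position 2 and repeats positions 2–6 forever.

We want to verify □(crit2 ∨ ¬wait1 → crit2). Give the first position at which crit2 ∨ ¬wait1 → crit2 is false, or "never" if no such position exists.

Check crit2 ∨ ¬wait1 → crit2 at each position in order: 0 ✓, 1 ✓, 2 ✓, 3 ✓, 4 ✓.
At position 5 the labels are {}, so crit2 ∨ ¬wait1 → crit2 is false there. This is the first violation.

5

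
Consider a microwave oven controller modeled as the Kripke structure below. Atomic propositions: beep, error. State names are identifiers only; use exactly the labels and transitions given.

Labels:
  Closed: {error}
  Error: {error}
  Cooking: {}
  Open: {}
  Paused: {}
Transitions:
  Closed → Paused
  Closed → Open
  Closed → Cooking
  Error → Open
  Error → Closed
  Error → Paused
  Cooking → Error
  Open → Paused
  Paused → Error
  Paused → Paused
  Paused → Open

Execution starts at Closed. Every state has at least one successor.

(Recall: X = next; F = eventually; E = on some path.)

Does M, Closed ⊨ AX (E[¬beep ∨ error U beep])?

Does not hold

States satisfying E[¬beep ∨ error U beep]: ∅.
States satisfying AX (E[¬beep ∨ error U beep]): ∅.
Closed ∉ Sat(AX (E[¬beep ∨ error U beep])).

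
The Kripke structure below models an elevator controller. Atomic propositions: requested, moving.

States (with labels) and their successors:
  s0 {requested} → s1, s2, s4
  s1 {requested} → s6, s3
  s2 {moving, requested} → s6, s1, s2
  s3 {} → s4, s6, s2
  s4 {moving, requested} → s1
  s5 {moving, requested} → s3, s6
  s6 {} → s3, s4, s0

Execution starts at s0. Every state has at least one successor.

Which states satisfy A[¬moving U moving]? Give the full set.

{s2, s4, s5}

States satisfying ¬moving: {s0, s1, s3, s6}.
States satisfying moving: {s2, s4, s5}.
States satisfying A[¬moving U moving]: {s2, s4, s5}.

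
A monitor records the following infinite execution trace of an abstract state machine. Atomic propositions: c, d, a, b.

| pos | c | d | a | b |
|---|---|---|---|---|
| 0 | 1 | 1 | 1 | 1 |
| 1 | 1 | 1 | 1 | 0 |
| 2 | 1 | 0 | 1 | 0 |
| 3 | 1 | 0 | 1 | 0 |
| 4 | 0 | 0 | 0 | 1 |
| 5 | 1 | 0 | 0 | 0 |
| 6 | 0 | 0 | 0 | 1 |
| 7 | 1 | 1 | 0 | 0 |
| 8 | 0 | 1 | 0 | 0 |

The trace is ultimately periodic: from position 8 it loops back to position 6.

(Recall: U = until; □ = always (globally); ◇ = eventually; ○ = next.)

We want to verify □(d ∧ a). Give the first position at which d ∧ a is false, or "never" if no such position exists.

Check d ∧ a at each position in order: 0 ✓, 1 ✓.
At position 2 the labels are {a, c}, so d ∧ a is false there. This is the first violation.

2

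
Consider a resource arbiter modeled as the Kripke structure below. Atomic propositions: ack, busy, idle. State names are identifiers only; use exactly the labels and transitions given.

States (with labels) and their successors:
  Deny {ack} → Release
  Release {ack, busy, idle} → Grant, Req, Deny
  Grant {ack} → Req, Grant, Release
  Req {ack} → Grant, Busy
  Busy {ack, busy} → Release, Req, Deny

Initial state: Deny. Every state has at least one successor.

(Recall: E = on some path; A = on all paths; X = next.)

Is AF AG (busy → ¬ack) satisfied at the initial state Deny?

States satisfying AG (busy → ¬ack): ∅.
States satisfying AF AG (busy → ¬ack): ∅.
There is a path from Deny along which AG (busy → ¬ack) never holds.
Deny ∉ Sat(AF AG (busy → ¬ack)).

Violated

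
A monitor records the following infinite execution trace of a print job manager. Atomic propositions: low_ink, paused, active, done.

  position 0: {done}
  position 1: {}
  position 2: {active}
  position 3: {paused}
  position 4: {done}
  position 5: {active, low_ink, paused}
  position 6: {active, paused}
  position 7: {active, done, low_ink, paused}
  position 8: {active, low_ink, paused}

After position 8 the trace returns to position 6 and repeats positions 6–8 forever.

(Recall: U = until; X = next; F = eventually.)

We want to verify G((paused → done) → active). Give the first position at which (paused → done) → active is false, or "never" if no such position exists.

At position 0 the labels are {done}, so (paused → done) → active is false there. This is the first violation.

0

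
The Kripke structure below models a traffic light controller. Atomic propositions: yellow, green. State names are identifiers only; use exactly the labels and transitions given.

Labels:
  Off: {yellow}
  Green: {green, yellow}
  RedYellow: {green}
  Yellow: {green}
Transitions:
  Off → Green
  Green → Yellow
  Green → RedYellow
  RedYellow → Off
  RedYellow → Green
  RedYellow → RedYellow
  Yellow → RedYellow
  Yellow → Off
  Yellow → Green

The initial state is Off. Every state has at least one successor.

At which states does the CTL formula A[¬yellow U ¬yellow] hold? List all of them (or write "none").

{RedYellow, Yellow}

States satisfying ¬yellow: {RedYellow, Yellow}.
States satisfying A[¬yellow U ¬yellow]: {RedYellow, Yellow}.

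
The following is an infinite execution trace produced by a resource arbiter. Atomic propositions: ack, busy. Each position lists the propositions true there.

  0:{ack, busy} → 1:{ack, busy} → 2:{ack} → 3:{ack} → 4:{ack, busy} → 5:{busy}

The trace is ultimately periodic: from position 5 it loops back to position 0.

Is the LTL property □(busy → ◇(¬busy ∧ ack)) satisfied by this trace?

busy → ◇(¬busy ∧ ack) holds at every position 0..5, and those are all positions ever visited, so □(busy → ◇(¬busy ∧ ack)) holds.
Positions where busy holds: 0, 1, 4, 5.
Check ◇(¬busy ∧ ack) at each: 0→ok, 1→ok, 4→ok, 5→ok.

Satisfied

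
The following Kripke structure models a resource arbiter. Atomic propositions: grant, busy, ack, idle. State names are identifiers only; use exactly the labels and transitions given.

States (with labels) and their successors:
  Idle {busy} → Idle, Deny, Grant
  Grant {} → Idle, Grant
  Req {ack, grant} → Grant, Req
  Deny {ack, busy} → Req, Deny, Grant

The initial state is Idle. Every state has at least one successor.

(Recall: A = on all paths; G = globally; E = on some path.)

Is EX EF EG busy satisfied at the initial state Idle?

Satisfied

States satisfying EF EG busy: {Idle, Grant, Req, Deny}.
States satisfying EX EF EG busy: {Idle, Grant, Req, Deny}.
Idle ∈ Sat(EX EF EG busy).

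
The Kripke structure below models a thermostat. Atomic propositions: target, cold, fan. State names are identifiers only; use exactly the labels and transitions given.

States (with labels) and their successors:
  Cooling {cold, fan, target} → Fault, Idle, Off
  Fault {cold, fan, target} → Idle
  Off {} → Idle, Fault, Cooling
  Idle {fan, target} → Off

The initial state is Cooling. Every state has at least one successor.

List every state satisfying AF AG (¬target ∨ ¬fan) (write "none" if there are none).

States satisfying AG (¬target ∨ ¬fan): ∅.
States satisfying AF AG (¬target ∨ ¬fan): ∅.

none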